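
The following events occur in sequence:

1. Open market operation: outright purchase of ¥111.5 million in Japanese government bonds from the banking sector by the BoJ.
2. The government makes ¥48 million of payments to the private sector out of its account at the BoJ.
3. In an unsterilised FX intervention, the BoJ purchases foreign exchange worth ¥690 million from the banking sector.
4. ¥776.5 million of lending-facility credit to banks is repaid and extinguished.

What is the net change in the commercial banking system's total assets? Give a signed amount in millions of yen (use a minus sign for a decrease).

-¥728.5 million

OMO purchase (from banks) ¥111.5 million: just an asset swap on bank balance sheets → 0.
Government spending ¥48 million: bank balance sheets expand → +¥48M.
FX purchase ¥690 million: just an asset swap on bank balance sheets → 0.
Discount-window repayment ¥776.5 million: bank balance sheets shrink → −¥776.5M.
Net: 0 + 48 + 0 − 776.5 = -¥728.5 million.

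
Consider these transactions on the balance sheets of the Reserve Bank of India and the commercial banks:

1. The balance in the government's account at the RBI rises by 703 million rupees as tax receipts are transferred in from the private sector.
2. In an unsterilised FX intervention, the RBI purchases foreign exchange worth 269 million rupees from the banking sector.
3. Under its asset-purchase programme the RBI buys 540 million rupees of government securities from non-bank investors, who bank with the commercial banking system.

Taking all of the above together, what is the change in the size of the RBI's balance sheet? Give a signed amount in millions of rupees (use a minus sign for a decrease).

RBI balance sheet:
  Assets:      Securities +540M, Foreign assets +269M
  Liabilities: Bank reserves +106M, Government deposits +703M
Commercial banking system:
  Assets:      Reserves at CB +106M, Foreign assets −269M
  Liabilities: Checkable deposits −163M
Change in total RBI assets = +809 million.

+809 million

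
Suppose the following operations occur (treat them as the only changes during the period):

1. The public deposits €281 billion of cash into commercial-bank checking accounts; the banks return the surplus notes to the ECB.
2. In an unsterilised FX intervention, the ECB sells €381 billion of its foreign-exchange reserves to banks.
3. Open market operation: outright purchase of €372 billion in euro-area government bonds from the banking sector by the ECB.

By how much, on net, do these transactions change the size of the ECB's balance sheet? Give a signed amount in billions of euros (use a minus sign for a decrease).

-€9 billion

Currency deposit €281 billion: only the composition of liabilities changes → 0.
FX sale €381 billion: an ECB asset is shed → −€381B.
OMO purchase (from banks) €372 billion: an ECB asset is acquired → +€372B.
Net: 0 − 381 + 372 = -€9 billion.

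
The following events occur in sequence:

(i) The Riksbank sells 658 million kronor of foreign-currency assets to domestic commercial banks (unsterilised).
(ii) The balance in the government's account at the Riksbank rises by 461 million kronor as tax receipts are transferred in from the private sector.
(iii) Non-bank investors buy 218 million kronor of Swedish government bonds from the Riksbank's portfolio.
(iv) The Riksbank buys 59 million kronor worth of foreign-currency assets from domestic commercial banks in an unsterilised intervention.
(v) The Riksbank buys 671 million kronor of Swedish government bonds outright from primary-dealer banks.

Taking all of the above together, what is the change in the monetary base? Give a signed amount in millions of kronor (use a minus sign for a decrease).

-607 million

Riksbank balance sheet:
  Assets:      Securities +453M, Foreign assets −599M
  Liabilities: Bank reserves −607M, Government deposits +461M
Monetary base = currency + reserves: 0 + (−607M) = -607 million.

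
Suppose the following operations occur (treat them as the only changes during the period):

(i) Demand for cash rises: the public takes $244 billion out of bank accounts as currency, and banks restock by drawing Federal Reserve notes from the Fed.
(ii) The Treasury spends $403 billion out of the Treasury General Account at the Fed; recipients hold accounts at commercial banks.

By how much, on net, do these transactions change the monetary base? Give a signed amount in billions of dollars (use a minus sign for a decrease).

+$403 billion

Fed balance sheet:
  Assets:      no change
  Liabilities: Bank reserves +$159B, Currency in circulation +$244B, Government deposits −$403B
Monetary base = currency + reserves: +$244B + (+$159B) = +$403 billion.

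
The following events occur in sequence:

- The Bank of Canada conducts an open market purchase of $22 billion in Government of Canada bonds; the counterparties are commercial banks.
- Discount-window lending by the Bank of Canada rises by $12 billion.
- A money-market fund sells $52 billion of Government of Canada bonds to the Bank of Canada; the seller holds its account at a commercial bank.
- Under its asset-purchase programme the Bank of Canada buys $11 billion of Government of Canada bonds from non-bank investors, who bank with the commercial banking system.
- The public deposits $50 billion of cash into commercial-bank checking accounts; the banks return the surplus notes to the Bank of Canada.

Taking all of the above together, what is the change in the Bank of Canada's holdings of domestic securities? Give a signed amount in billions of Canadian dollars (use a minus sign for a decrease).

OMO purchase (from banks) $22 billion: securities added to the Bank of Canada's portfolio → +$22B.
Discount-window loan $12 billion: the Bank of Canada's securities portfolio is untouched → 0.
Asset purchase (from non-banks) $52 billion: securities added to the Bank of Canada's portfolio → +$52B.
Asset purchase (from non-banks) $11 billion: securities added to the Bank of Canada's portfolio → +$11B.
Currency deposit $50 billion: the Bank of Canada's securities portfolio is untouched → 0.
Net: 22 + 0 + 52 + 11 + 0 = +$85 billion.

+$85 billion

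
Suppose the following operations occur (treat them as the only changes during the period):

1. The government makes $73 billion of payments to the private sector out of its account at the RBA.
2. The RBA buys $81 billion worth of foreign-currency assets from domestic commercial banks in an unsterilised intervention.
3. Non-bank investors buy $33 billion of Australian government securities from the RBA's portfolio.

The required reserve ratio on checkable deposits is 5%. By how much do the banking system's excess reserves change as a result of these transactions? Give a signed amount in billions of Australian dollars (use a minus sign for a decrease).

+$119 billion

Government spending $73 billion: reserves +$73B, deposits +$73B.
FX purchase $81 billion: reserves +$81B, deposits 0.
Asset sale (to non-banks) $33 billion: reserves −$33B, deposits −$33B.
Totals: Δreserves = +$121B, Δdeposits = +$40B.
Δrequired reserves = 5% × +$40B = +$2B.
Δexcess reserves = Δreserves − Δrequired = +$121B − (+$2B) = +$119 billion.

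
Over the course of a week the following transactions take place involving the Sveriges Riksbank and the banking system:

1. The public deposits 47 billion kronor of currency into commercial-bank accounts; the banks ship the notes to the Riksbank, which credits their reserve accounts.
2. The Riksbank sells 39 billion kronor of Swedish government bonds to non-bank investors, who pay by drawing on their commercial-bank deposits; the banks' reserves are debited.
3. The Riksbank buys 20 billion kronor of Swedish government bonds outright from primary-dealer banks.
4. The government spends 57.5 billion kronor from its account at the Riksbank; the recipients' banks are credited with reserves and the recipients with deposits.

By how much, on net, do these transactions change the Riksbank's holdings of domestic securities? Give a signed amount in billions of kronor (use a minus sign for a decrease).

Currency deposit 47 billion kronor: the Riksbank's securities portfolio is untouched → 0.
Asset sale (to non-banks) 39 billion kronor: securities removed from the Riksbank's portfolio → −39B.
OMO purchase (from banks) 20 billion kronor: securities added to the Riksbank's portfolio → +20B.
Government spending 57.5 billion kronor: the Riksbank's securities portfolio is untouched → 0.
Net: 0 − 39 + 20 + 0 = -19 billion.

-19 billion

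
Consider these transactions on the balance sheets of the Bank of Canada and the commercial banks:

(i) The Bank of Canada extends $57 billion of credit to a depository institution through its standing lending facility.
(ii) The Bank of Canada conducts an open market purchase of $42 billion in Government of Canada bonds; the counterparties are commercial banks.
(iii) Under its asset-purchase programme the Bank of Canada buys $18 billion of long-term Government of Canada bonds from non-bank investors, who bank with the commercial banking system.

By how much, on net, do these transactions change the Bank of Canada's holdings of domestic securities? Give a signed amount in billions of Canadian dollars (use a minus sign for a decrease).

+$60 billion

Discount-window loan $57 billion: the Bank of Canada's securities portfolio is untouched → 0.
OMO purchase (from banks) $42 billion: securities added to the Bank of Canada's portfolio → +$42B.
Asset purchase (from non-banks) $18 billion: securities added to the Bank of Canada's portfolio → +$18B.
Net: 0 + 42 + 18 = +$60 billion.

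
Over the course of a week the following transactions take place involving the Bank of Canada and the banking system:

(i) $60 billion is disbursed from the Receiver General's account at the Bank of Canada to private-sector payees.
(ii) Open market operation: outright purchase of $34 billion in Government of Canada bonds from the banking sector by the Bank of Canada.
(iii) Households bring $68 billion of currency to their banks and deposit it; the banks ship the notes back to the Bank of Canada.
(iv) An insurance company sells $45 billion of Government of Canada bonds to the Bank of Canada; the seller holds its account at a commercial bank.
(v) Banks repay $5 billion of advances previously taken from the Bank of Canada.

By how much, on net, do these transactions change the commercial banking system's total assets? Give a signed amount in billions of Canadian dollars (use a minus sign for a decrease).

+$168 billion

Government spending $60 billion: bank balance sheets expand → +$60B.
OMO purchase (from banks) $34 billion: just an asset swap on bank balance sheets → 0.
Currency deposit $68 billion: bank balance sheets expand → +$68B.
Asset purchase (from non-banks) $45 billion: bank balance sheets expand → +$45B.
Discount-window repayment $5 billion: bank balance sheets shrink → −$5B.
Net: 60 + 0 + 68 + 45 − 5 = +$168 billion.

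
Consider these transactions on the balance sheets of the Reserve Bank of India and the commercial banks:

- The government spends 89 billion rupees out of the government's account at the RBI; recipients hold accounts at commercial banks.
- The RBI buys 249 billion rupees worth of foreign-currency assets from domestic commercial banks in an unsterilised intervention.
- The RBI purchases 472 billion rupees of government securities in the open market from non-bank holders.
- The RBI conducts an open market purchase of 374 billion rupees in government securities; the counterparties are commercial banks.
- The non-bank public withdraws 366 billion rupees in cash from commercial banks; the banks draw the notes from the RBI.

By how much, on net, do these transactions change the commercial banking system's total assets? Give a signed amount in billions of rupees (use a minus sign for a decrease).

+195 billion

RBI balance sheet:
  Assets:      Securities +846B, Foreign assets +249B
  Liabilities: Bank reserves +818B, Currency in circulation +366B, Government deposits −89B
Commercial banking system:
  Assets:      Reserves at CB +818B, Securities −374B, Foreign assets −249B
  Liabilities: Checkable deposits +195B
Change in total bank assets = +195 billion.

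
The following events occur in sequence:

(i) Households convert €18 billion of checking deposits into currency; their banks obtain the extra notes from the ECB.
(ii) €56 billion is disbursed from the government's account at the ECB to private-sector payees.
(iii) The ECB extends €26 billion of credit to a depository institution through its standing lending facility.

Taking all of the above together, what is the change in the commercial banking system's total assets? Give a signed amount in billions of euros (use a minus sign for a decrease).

Currency withdrawal €18 billion: bank balance sheets shrink → −€18B.
Government spending €56 billion: bank balance sheets expand → +€56B.
Discount-window loan €26 billion: bank balance sheets expand → +€26B.
Net: −18 + 56 + 26 = +€64 billion.

+€64 billion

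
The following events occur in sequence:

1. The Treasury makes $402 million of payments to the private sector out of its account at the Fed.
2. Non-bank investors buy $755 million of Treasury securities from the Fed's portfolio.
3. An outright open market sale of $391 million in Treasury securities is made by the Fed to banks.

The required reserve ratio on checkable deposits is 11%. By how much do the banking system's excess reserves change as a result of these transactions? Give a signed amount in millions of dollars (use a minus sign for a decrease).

-$705.17 million

Government spending $402 million: reserves +$402M, deposits +$402M.
Asset sale (to non-banks) $755 million: reserves −$755M, deposits −$755M.
OMO sale (to banks) $391 million: reserves −$391M, deposits 0.
Totals: Δreserves = −$744M, Δdeposits = −$353M.
Δrequired reserves = 11% × −$353M = −$38.83M.
Δexcess reserves = Δreserves − Δrequired = −$744M − (−$38.83M) = -$705.17 million.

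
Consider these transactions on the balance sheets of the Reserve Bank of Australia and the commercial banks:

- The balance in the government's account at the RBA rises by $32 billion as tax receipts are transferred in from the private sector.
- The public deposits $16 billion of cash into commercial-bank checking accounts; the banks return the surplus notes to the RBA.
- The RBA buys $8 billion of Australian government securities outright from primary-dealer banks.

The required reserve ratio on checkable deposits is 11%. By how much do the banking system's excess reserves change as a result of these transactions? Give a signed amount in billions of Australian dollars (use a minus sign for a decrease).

Government account inflow $32 billion: reserves −$32B, deposits −$32B.
Currency deposit $16 billion: reserves +$16B, deposits +$16B.
OMO purchase (from banks) $8 billion: reserves +$8B, deposits 0.
Totals: Δreserves = −$8B, Δdeposits = −$16B.
Δrequired reserves = 11% × −$16B = −$1.76B.
Δexcess reserves = Δreserves − Δrequired = −$8B − (−$1.76B) = -$6.24 billion.

-$6.24 billion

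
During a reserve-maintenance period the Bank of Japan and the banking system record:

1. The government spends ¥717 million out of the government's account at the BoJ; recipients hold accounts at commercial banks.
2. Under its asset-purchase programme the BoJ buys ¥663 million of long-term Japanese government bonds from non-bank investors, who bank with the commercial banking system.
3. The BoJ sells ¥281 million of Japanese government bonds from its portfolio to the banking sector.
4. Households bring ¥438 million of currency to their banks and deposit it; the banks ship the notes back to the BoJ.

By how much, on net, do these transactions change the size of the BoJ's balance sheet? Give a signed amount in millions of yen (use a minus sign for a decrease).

BoJ balance sheet:
  Assets:      Securities +¥382M
  Liabilities: Bank reserves +¥1537M, Currency in circulation −¥438M, Government deposits −¥717M
Commercial banking system:
  Assets:      Reserves at CB +¥1537M, Securities +¥281M
  Liabilities: Checkable deposits +¥1818M
Change in total BoJ assets = +¥382 million.

+¥382 million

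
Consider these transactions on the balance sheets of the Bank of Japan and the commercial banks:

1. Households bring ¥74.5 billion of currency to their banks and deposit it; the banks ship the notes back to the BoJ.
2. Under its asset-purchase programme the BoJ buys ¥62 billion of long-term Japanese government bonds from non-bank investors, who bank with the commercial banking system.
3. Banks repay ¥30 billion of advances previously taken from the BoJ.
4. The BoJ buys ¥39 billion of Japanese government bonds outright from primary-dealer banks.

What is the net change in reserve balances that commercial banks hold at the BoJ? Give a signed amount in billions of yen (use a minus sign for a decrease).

Currency deposit ¥74.5 billion: returned notes are swapped for reserve credit → +¥74.5B.
Asset purchase (from non-banks) ¥62 billion: the BoJ pays by crediting reserve accounts → +¥62B.
Discount-window repayment ¥30 billion: repayment is debited from reserves → −¥30B.
OMO purchase (from banks) ¥39 billion: the BoJ pays by crediting reserve accounts → +¥39B.
Net: 74.5 + 62 − 30 + 39 = +¥145.5 billion.

+¥145.5 billion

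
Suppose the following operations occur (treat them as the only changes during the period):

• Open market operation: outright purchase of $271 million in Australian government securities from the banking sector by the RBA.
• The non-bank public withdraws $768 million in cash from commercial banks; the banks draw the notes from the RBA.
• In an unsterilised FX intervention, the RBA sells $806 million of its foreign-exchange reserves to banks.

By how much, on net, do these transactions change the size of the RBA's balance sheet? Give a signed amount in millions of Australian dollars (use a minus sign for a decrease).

-$535 million

OMO purchase (from banks) $271 million: an RBA asset is acquired → +$271M.
Currency withdrawal $768 million: only the composition of liabilities changes → 0.
FX sale $806 million: an RBA asset is shed → −$806M.
Net: 271 + 0 − 806 = -$535 million.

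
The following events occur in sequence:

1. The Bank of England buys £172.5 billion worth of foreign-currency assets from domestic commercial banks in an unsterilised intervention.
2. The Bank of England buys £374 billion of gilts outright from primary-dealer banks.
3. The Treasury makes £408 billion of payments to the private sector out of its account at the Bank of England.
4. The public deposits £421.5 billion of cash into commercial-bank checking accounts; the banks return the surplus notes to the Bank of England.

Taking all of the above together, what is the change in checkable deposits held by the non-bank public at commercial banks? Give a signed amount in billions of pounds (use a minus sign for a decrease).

+£829.5 billion

Bank of England balance sheet:
  Assets:      Securities +£374B, Foreign assets +£172.5B
  Liabilities: Bank reserves +£1376B, Currency in circulation −£421.5B, Government deposits −£408B
Commercial banking system:
  Assets:      Reserves at CB +£1376B, Securities −£374B, Foreign assets −£172.5B
  Liabilities: Checkable deposits +£829.5B
So the change in checkable deposits held by the non-bank public at commercial banks is +£829.5 billion.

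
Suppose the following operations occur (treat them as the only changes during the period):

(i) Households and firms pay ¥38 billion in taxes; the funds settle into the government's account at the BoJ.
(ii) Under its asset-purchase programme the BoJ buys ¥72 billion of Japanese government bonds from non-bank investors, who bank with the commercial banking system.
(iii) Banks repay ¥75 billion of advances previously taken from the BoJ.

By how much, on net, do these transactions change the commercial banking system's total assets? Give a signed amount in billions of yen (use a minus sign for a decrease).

-¥41 billion

BoJ balance sheet:
  Assets:      Securities +¥72B, Loans to banks −¥75B
  Liabilities: Bank reserves −¥41B, Government deposits +¥38B
Commercial banking system:
  Assets:      Reserves at CB −¥41B
  Liabilities: Checkable deposits +¥34B, Borrowings from CB −¥75B
Change in total bank assets = -¥41 billion.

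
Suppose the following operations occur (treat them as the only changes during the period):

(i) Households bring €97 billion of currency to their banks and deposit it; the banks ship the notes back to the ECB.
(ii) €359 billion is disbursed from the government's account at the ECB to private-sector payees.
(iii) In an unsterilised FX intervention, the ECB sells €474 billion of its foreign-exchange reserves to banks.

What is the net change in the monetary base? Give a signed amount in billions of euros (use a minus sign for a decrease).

-€115 billion

ECB balance sheet:
  Assets:      Foreign assets −€474B
  Liabilities: Bank reserves −€18B, Currency in circulation −€97B, Government deposits −€359B
Monetary base = currency + reserves: −€97B + (−€18B) = -€115 billion.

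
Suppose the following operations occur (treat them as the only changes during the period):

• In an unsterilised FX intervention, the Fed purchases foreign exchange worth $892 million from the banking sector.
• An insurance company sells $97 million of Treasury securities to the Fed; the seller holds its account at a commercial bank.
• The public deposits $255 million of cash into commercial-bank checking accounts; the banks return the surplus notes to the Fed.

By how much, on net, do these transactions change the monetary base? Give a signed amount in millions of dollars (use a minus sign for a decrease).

+$989 million

FX purchase $892 million: Fed balance sheet expands → +$892M.
Asset purchase (from non-banks) $97 million: Fed balance sheet expands → +$97M.
Currency deposit $255 million: just a shift between currency and reserves — both are base money → 0.
Net: 892 + 97 + 0 = +$989 million.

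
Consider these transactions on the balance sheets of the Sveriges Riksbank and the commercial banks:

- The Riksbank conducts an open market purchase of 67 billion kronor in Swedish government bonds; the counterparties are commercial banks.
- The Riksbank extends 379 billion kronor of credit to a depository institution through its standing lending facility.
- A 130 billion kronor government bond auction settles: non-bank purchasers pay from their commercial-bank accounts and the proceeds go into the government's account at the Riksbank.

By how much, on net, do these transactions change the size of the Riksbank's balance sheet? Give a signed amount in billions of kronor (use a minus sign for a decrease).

+446 billion

OMO purchase (from banks) 67 billion kronor: a Riksbank asset is acquired → +67B.
Discount-window loan 379 billion kronor: a Riksbank asset is acquired → +379B.
Government account inflow 130 billion kronor: only the composition of liabilities changes → 0.
Net: 67 + 379 + 0 = +446 billion.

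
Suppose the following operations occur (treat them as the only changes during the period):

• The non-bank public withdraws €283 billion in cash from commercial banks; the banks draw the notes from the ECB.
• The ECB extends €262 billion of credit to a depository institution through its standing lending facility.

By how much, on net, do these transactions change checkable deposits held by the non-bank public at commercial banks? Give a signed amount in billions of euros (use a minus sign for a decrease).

Currency withdrawal €283 billion: non-bank counterparties' bank balances fall → −€283B.
Discount-window loan €262 billion: the counterparty is a bank, so public deposits are unchanged → 0.
Net: −283 + 0 = -€283 billion.

-€283 billion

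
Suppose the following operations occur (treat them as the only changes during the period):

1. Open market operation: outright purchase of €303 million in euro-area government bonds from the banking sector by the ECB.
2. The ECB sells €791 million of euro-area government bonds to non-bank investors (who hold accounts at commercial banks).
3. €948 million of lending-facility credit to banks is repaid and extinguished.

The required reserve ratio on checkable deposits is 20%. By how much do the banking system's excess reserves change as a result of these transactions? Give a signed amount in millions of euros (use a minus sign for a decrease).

OMO purchase (from banks) €303 million: reserves +€303M, deposits 0.
Asset sale (to non-banks) €791 million: reserves −€791M, deposits −€791M.
Discount-window repayment €948 million: reserves −€948M, deposits 0.
Totals: Δreserves = −€1436M, Δdeposits = −€791M.
Δrequired reserves = 20% × −€791M = −€158.2M.
Δexcess reserves = Δreserves − Δrequired = −€1436M − (−€158.2M) = -€1277.8 million.

-€1277.8 million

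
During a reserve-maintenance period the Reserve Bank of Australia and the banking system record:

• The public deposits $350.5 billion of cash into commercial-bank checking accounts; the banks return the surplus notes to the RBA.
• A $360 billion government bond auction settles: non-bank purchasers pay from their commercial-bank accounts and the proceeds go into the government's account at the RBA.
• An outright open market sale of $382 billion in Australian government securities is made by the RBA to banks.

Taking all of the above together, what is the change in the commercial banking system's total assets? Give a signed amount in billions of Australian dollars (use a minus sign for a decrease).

-$9.5 billion

Currency deposit $350.5 billion: bank balance sheets expand → +$350.5B.
Government account inflow $360 billion: bank balance sheets shrink → −$360B.
OMO sale (to banks) $382 billion: just an asset swap on bank balance sheets → 0.
Net: 350.5 − 360 + 0 = -$9.5 billion.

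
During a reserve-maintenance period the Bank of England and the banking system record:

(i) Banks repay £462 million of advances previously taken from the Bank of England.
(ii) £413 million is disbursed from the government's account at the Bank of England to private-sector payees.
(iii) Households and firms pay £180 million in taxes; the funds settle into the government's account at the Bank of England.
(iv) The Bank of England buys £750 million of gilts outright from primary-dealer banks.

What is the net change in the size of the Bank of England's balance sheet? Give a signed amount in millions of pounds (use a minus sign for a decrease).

Discount-window repayment £462 million: a Bank of England asset is shed → −£462M.
Government spending £413 million: only the composition of liabilities changes → 0.
Government account inflow £180 million: only the composition of liabilities changes → 0.
OMO purchase (from banks) £750 million: a Bank of England asset is acquired → +£750M.
Net: −462 + 0 + 0 + 750 = +£288 million.

+£288 million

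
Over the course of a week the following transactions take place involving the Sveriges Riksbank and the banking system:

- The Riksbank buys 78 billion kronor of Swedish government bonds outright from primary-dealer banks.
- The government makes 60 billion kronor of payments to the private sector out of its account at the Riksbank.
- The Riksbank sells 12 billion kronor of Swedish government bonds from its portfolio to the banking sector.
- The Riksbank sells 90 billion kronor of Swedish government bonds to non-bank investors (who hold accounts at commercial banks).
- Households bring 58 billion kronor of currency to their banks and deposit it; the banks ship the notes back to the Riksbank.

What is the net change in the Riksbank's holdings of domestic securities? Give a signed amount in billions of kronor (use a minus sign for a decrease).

Riksbank balance sheet:
  Assets:      Securities −24B
  Liabilities: Bank reserves +94B, Currency in circulation −58B, Government deposits −60B
So the change in the Riksbank's holdings of domestic securities is -24 billion.

-24 billion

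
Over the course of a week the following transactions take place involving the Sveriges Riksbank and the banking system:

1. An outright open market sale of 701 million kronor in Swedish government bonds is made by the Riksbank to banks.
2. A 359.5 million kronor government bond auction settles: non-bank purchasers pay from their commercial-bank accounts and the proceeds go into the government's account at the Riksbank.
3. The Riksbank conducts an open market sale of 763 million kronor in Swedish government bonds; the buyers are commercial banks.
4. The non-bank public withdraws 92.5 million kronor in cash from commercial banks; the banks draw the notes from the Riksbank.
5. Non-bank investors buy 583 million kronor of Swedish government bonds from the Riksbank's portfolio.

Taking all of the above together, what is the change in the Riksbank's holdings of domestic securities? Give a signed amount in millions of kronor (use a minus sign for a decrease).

-2047 million

OMO sale (to banks) 701 million kronor: securities removed from the Riksbank's portfolio → −701M.
Government account inflow 359.5 million kronor: the Riksbank's securities portfolio is untouched → 0.
OMO sale (to banks) 763 million kronor: securities removed from the Riksbank's portfolio → −763M.
Currency withdrawal 92.5 million kronor: the Riksbank's securities portfolio is untouched → 0.
Asset sale (to non-banks) 583 million kronor: securities removed from the Riksbank's portfolio → −583M.
Net: −701 + 0 − 763 + 0 − 583 = -2047 million.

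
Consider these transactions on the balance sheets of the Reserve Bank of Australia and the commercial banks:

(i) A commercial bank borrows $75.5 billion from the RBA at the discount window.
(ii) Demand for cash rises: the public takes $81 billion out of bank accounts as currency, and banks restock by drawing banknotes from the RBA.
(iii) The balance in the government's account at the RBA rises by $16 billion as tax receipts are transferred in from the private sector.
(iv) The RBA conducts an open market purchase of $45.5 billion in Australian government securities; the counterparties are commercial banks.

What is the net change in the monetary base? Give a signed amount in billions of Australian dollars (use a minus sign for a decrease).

RBA balance sheet:
  Assets:      Securities +$45.5B, Loans to banks +$75.5B
  Liabilities: Bank reserves +$24B, Currency in circulation +$81B, Government deposits +$16B
Monetary base = currency + reserves: +$81B + (+$24B) = +$105 billion.

+$105 billion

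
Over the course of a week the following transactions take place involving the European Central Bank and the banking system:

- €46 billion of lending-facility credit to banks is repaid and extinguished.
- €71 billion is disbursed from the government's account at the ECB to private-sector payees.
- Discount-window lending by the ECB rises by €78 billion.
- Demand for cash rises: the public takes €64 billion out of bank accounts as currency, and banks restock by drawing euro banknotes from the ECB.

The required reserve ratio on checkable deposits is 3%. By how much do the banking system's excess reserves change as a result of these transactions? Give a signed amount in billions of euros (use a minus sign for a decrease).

+€38.79 billion

Discount-window repayment €46 billion: reserves −€46B, deposits 0.
Government spending €71 billion: reserves +€71B, deposits +€71B.
Discount-window loan €78 billion: reserves +€78B, deposits 0.
Currency withdrawal €64 billion: reserves −€64B, deposits −€64B.
Totals: Δreserves = +€39B, Δdeposits = +€7B.
Δrequired reserves = 3% × +€7B = +€0.21B.
Δexcess reserves = Δreserves − Δrequired = +€39B − (+€0.21B) = +€38.79 billion.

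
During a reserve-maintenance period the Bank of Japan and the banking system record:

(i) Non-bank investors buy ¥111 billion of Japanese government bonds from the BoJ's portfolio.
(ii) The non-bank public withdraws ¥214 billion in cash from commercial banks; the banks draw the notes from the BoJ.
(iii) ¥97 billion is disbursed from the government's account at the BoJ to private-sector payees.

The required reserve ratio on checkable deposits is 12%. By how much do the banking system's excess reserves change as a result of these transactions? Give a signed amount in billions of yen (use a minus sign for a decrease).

Asset sale (to non-banks) ¥111 billion: reserves −¥111B, deposits −¥111B.
Currency withdrawal ¥214 billion: reserves −¥214B, deposits −¥214B.
Government spending ¥97 billion: reserves +¥97B, deposits +¥97B.
Totals: Δreserves = −¥228B, Δdeposits = −¥228B.
Δrequired reserves = 12% × −¥228B = −¥27.36B.
Δexcess reserves = Δreserves − Δrequired = −¥228B − (−¥27.36B) = -¥200.64 billion.

-¥200.64 billion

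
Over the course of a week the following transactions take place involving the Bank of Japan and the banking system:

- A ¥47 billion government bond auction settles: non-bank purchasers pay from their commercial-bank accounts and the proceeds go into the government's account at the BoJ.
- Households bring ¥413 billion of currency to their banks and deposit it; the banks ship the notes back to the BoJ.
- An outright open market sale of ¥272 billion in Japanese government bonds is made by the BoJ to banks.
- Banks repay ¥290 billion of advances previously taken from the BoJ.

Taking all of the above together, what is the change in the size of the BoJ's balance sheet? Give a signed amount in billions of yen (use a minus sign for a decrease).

Government account inflow ¥47 billion: only the composition of liabilities changes → 0.
Currency deposit ¥413 billion: only the composition of liabilities changes → 0.
OMO sale (to banks) ¥272 billion: a BoJ asset is shed → −¥272B.
Discount-window repayment ¥290 billion: a BoJ asset is shed → −¥290B.
Net: 0 + 0 − 272 − 290 = -¥562 billion.

-¥562 billion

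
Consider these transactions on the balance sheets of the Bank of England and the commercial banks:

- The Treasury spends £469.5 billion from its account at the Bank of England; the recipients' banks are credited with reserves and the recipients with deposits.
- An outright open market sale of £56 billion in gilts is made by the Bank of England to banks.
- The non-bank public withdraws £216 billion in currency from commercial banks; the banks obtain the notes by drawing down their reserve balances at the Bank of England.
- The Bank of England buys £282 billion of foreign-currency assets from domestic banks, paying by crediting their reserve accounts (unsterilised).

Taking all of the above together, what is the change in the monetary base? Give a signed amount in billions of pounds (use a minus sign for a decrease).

+£695.5 billion

Bank of England balance sheet:
  Assets:      Securities −£56B, Foreign assets +£282B
  Liabilities: Bank reserves +£479.5B, Currency in circulation +£216B, Government deposits −£469.5B
Commercial banking system:
  Assets:      Reserves at CB +£479.5B, Securities +£56B, Foreign assets −£282B
  Liabilities: Checkable deposits +£253.5B
Monetary base = currency + reserves: +£216B + (+£479.5B) = +£695.5 billion.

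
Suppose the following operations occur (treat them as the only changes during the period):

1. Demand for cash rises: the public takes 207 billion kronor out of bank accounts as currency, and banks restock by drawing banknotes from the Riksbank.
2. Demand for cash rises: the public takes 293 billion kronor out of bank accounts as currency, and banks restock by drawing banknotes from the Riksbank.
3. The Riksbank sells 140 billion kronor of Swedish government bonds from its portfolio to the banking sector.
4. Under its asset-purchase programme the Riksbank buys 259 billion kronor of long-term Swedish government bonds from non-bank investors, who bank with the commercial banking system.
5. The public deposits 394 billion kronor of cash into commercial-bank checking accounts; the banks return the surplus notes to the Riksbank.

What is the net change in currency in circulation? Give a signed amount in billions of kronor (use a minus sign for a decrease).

+106 billion

Riksbank balance sheet:
  Assets:      Securities +119B
  Liabilities: Bank reserves +13B, Currency in circulation +106B
So the change in currency in circulation is +106 billion.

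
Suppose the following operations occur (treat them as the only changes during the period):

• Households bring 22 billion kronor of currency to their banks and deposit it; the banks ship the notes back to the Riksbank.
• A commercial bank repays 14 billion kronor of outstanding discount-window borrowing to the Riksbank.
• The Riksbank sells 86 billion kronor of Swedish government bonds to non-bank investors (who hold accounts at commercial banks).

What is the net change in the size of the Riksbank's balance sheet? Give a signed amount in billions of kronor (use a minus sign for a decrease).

Riksbank balance sheet:
  Assets:      Securities −86B, Loans to banks −14B
  Liabilities: Bank reserves −78B, Currency in circulation −22B
Change in total Riksbank assets = -100 billion.

-100 billion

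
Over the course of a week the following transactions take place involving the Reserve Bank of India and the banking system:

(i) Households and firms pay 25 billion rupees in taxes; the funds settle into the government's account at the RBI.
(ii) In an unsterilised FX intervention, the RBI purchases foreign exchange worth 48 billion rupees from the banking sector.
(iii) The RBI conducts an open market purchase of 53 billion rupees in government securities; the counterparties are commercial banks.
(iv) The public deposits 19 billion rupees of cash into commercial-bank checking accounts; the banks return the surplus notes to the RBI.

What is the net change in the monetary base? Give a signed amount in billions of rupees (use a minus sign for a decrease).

Government account inflow 25 billion rupees: reserves shift to a non-base liability → −25B.
FX purchase 48 billion rupees: RBI balance sheet expands → +48B.
OMO purchase (from banks) 53 billion rupees: RBI balance sheet expands → +53B.
Currency deposit 19 billion rupees: just a shift between currency and reserves — both are base money → 0.
Net: −25 + 48 + 53 + 0 = +76 billion.

+76 billion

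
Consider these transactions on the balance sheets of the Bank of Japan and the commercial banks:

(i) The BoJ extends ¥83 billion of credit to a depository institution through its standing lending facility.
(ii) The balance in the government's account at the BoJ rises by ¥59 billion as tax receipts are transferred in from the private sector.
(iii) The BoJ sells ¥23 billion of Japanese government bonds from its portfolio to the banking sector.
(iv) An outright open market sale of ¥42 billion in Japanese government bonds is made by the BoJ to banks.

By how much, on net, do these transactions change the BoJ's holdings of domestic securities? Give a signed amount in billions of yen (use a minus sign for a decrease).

-¥65 billion

BoJ balance sheet:
  Assets:      Securities −¥65B, Loans to banks +¥83B
  Liabilities: Bank reserves −¥41B, Government deposits +¥59B
Commercial banking system:
  Assets:      Reserves at CB −¥41B, Securities +¥65B
  Liabilities: Checkable deposits −¥59B, Borrowings from CB +¥83B
So the change in the BoJ's holdings of domestic securities is -¥65 billion.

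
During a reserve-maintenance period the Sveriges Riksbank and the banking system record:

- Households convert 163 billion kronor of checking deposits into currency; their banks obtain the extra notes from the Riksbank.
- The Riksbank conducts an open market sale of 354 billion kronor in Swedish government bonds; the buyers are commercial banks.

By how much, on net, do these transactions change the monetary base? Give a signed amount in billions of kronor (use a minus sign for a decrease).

-354 billion

Currency withdrawal 163 billion kronor: just a shift between currency and reserves — both are base money → 0.
OMO sale (to banks) 354 billion kronor: Riksbank balance sheet contracts → −354B.
Net: 0 − 354 = -354 billion.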